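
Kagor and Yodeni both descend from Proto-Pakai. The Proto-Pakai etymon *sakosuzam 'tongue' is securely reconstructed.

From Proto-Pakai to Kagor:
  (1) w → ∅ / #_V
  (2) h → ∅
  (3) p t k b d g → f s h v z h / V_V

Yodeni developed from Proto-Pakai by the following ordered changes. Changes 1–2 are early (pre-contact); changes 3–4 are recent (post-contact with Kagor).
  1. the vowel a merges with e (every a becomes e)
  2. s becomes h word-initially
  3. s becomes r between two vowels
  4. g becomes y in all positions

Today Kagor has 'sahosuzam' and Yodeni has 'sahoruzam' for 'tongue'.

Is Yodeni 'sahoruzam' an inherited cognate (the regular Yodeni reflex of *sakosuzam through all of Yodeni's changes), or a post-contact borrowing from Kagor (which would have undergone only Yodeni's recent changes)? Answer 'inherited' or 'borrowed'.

borrowed

If inherited, *sakosuzam would pass through all of Yodeni's changes:
Yodeni: start from *sakosuzam.
  rule 1 (vowel merger): sakosuzam → sekosuzem
  rule 2 (debuccalisation): sekosuzem → hekosuzem
  rule 3 (rhotacism): hekosuzem → hekoruzem
  rule 4: no change — hekoruzem
  ⇒ Yodeni hekoruzem
If borrowed from Kagor 'sahosuzam' after the early changes, it would undergo only the recent ones:
  rule 3 (rhotacism): sahosuzam → sahoruzam
  rule 4 (unconditioned shift): no change (sahoruzam)
  ⇒ as a loan: sahoruzam
Yodeni 'sahoruzam' matches the loan outcome 'sahoruzam', not the inherited 'hekoruzem' — it skipped the early Yodeni changes, so it was borrowed from Kagor.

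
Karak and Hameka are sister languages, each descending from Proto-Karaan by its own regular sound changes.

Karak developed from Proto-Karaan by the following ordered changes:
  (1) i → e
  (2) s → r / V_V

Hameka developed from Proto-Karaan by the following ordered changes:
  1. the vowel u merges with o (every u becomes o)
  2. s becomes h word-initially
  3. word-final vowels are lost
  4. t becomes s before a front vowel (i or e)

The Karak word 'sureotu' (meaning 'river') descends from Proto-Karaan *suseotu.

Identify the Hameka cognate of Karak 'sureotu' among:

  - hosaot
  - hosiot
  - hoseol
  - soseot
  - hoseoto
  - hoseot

hoseot

Hameka: start from *suseotu.
  rule 1 (vowel merger): suseotu → soseoto
  rule 2 (debuccalisation): soseoto → hoseoto
  rule 3 (apocope): hoseoto → hoseot
  rule 4: no change — hoseot
  ⇒ Hameka hoseot
Only 'hoseot' matches the regular Hameka development of *suseotu.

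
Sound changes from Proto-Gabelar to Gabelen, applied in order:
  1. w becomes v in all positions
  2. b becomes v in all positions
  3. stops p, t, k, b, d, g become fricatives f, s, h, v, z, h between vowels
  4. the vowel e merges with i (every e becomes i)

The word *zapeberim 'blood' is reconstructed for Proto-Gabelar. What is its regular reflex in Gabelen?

Gabelen: *zapeberim > zapeverim > zafeverim > zafivirim  (by unconditioned shift, intervocalic lenition, vowel merger)

zafivirim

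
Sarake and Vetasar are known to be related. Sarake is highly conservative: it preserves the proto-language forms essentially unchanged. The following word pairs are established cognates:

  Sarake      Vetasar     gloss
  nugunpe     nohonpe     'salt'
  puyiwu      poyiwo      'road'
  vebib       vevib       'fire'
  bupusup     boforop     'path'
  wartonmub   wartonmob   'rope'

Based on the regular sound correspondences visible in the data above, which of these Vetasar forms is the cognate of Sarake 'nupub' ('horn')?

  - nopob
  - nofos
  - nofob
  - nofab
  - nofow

bupusup ~ boforop — Sarake u corresponds to Vetasar o after a consonant, before a labial obstruent.
bupusup ~ boforop — Sarake p corresponds to Vetasar f between vowels (before a back vowel).
wartonmub ~ wartonmob — Sarake u corresponds to Vetasar o after a consonant, before a labial obstruent.
Applying these to Sarake 'nupub':
  nupub → nopub   (u→o after a consonant, before a labial obstruent)
  nopub → nofub   (p→f between vowels (before a back vowel))
  nofub → nofob   (u→o after a consonant, before a labial obstruent)
So the Vetasar cognate is 'nofob'.

nofob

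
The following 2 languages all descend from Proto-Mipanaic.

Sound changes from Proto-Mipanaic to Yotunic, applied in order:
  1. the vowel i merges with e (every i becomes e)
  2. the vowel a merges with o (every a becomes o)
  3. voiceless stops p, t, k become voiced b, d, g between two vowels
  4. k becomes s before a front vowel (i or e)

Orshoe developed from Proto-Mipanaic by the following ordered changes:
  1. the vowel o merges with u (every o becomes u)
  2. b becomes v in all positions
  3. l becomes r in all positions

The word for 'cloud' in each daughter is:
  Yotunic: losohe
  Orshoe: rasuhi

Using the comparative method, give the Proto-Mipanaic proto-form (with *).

Position 2: Yotunic has o, Orshoe has a. Orshoe preserves a here (none of its changes turn any other segment into a), so the proto-segment is *a.
Position 6: Yotunic has e, Orshoe has i. Orshoe preserves i here (none of its changes turn any other segment into i), so the proto-segment is *i.
Position 1: Yotunic has l, Orshoe has r. Yotunic preserves l here (none of its changes turn any other segment into l), so the proto-segment is *l.
Verify the candidate proto-form against each daughter:
Yotunic: start from *lasohi.
  rule 1 (vowel merger): lasohi → lasohe
  rule 2 (vowel merger): lasohe → losohe
  rule 3: no change — losohe
  rule 4: no change — losohe
  ⇒ Yotunic losohe
Orshoe: *lasohi
  lasohi → lasuhi   [vowel merger]
  lasuhi (rule 2 does not apply)
  lasuhi → rasuhi   [unconditioned shift]
  giving Orshoe rasuhi.
*lasohi is the unique common source.

*lasohi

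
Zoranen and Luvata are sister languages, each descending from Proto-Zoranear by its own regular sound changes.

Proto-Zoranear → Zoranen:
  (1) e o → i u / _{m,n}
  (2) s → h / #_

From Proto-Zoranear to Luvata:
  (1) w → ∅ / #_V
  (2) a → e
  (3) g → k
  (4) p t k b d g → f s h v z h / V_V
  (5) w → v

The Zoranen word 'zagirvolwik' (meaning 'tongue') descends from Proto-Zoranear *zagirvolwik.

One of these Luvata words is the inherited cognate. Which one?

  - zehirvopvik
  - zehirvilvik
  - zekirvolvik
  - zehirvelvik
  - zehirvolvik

zehirvolvik

Luvata: *zagirvolwik
  zagirvolwik (rule 1 does not apply)
  zagirvolwik → zegirvolwik   [vowel merger]
  zegirvolwik → zekirvolwik   [unconditioned shift]
  zekirvolwik → zehirvolwik   [intervocalic lenition]
  zehirvolwik → zehirvolvik   [unconditioned shift]
  giving Luvata zehirvolvik.
The other candidates each miss or misapply at least one Luvata change.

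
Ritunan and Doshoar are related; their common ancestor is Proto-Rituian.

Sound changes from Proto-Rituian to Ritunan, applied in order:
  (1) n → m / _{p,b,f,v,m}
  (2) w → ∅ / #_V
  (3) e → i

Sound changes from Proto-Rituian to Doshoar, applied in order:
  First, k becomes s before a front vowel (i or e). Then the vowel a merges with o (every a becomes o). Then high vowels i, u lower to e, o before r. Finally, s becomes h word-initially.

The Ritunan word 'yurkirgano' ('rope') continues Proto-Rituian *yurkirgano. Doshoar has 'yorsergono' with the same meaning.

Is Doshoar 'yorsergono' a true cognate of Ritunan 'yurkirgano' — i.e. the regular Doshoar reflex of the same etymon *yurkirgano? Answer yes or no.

Derive the expected Doshoar reflex of *yurkirgano:
Doshoar: *yurkirgano > yursirgano > yursirgono > yorsergono  (by palatalisation, vowel merger, pre-rhotic lowering)
Doshoar 'yorsergono' matches the regular reflex exactly, so the pair is cognate.

yes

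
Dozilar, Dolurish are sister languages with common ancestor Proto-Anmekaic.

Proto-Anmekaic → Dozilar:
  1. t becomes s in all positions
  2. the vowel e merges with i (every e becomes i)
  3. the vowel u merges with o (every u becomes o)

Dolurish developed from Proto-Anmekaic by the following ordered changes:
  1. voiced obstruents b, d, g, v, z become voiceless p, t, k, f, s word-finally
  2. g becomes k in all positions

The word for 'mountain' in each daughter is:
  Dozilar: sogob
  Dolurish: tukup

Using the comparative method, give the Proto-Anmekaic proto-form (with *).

Position 3: Dozilar has g, Dolurish has k. Dozilar preserves g here (none of its changes turn any other segment into g), so the proto-segment is *g.
Position 4: Dozilar has o, Dolurish has u. Dolurish preserves u here (none of its changes turn any other segment into u), so the proto-segment is *u.
Verify the candidate proto-form against each daughter:
Dozilar: *tugub
  tugub → sugub   [unconditioned shift]
  sugub (rule 2 does not apply)
  sugub → sogob   [vowel merger]
  giving Dozilar sogob.
Dolurish: *tugub
  tugub → tugup   [final devoicing]
  tugup → tukup   [unconditioned shift]
  giving Dolurish tukup.
No other proto-form is consistent with every reflex, so the reconstruction is *tugub.

*tugub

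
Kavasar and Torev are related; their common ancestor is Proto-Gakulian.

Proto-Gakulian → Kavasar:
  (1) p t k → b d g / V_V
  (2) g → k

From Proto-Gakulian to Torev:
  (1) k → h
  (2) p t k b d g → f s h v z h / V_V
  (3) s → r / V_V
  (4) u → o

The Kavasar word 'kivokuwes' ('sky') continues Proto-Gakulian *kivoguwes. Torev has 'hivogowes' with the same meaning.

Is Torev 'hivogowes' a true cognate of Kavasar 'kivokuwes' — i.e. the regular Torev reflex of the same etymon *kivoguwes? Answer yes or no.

Derive the expected Torev reflex of *kivoguwes:
Torev: *kivoguwes
  kivoguwes → hivoguwes   [unconditioned shift]
  hivoguwes → hivohuwes   [intervocalic lenition]
  hivohuwes (rule 3 does not apply)
  hivohuwes → hivohowes   [vowel merger]
  giving Torev hivohowes.
The regular Torev reflex would be 'hivohowes', but the attested form is 'hivogowes'. The correspondence is irregular, so they are not cognates (the Torev form has a different source).

no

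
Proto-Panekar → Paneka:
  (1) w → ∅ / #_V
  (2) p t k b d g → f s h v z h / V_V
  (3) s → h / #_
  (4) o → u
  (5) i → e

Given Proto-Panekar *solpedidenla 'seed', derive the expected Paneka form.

hulpezezenla

Paneka: *solpedidenla > solpezizenla > holpezizenla > hulpezizenla > hulpezezenla  (by intervocalic lenition, debuccalisation, vowel merger, vowel merger)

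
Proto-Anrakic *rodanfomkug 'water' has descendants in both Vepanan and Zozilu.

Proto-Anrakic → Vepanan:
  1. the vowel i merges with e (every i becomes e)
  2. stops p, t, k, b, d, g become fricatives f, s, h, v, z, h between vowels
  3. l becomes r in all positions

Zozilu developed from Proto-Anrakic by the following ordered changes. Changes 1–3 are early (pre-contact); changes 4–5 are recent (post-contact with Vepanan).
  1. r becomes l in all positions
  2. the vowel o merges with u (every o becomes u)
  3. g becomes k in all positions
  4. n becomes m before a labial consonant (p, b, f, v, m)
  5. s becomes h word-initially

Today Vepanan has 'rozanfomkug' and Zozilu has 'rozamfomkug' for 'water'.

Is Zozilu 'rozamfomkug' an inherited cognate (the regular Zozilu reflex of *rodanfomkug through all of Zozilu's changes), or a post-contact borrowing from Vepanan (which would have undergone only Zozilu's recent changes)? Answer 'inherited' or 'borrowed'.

borrowed

If inherited, *rodanfomkug would pass through all of Zozilu's changes:
Zozilu: *rodanfomkug > lodanfomkug > ludanfumkug > ludanfumkuk > ludamfumkuk  (by unconditioned shift, vowel merger, unconditioned shift, nasal place assimilation)
If borrowed from Vepanan 'rozanfomkug' after the early changes, it would undergo only the recent ones:
  rule 4 (nasal place assimilation): rozanfomkug → rozamfomkug
  rule 5 (debuccalisation): no change (rozamfomkug)
  ⇒ as a loan: rozamfomkug
Zozilu 'rozamfomkug' matches the loan outcome 'rozamfomkug', not the inherited 'ludamfumkuk' — it skipped the early Zozilu changes, so it was borrowed from Vepanan.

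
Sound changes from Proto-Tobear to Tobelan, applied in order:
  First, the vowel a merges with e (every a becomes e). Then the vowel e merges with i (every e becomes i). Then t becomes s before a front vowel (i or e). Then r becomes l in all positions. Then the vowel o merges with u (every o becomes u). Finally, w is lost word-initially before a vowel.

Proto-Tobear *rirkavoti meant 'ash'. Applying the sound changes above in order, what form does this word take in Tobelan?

lilkivusi

Tobelan: *rirkavoti
  rirkavoti → rirkevoti   [vowel merger]
  rirkevoti → rirkivoti   [vowel merger]
  rirkivoti → rirkivosi   [palatalisation]
  rirkivosi → lilkivosi   [unconditioned shift]
  lilkivosi → lilkivusi   [vowel merger]
  lilkivusi (rule 6 does not apply)
  giving Tobelan lilkivusi.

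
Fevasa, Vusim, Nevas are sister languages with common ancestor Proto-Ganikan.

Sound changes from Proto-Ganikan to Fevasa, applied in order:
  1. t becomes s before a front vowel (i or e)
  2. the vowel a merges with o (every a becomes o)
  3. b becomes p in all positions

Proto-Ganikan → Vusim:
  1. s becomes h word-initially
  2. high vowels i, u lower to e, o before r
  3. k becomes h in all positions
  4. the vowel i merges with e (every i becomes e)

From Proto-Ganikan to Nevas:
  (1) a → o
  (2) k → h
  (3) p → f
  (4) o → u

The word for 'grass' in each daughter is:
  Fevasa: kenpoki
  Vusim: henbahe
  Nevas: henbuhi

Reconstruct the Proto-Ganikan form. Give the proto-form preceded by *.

Position 6: Fevasa has k, Vusim has h, Nevas has h. Fevasa preserves k here (none of its changes turn any other segment into k), so the proto-segment is *k.
Position 4: Fevasa has p, Vusim has b, Nevas has b. Vusim preserves b here (none of its changes turn any other segment into b), so the proto-segment is *b.
Position 1: Fevasa has k, Vusim has h, Nevas has h. Fevasa preserves k here (none of its changes turn any other segment into k), so the proto-segment is *k.
Continuing position by position gives *kenbaki; check it forward:
Fevasa: *kenbaki > kenboki > kenpoki  (by vowel merger, unconditioned shift)
Vusim: *kenbaki
  kenbaki (rule 1 does not apply)
  kenbaki (rule 2 does not apply)
  kenbaki → henbahi   [unconditioned shift]
  henbahi → henbahe   [vowel merger]
  giving Vusim henbahe.
Nevas: *kenbaki > kenboki > henbohi > henbuhi  (by vowel merger, unconditioned shift, vowel merger)
*kenbaki is the unique common source.

*kenbaki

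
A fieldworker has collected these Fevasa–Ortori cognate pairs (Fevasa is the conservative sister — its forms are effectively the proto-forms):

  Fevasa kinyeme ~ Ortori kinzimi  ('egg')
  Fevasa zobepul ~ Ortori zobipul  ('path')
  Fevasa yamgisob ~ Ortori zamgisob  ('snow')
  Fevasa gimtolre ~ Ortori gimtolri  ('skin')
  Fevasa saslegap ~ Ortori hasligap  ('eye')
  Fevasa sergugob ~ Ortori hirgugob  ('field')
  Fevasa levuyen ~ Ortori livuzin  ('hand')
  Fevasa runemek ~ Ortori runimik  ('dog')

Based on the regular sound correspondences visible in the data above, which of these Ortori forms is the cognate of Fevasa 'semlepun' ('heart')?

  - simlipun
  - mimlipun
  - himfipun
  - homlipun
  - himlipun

himlipun

sergugob ~ hirgugob — Fevasa s corresponds to Ortori h word-initially before a front vowel.
kinyeme ~ kinzimi, runemek ~ runimik — Fevasa e corresponds to Ortori i after a consonant, before a nasal.
zobepul ~ zobipul — Fevasa e corresponds to Ortori i after a consonant, before a labial obstruent.
Applying these to Fevasa 'semlepun':
  semlepun → hemlepun   (s→h word-initially before a front vowel)
  hemlepun → himlepun   (e→i after a consonant, before a nasal)
  himlepun → himlipun   (e→i after a consonant, before a labial obstruent)
So the Ortori cognate is 'himlipun'.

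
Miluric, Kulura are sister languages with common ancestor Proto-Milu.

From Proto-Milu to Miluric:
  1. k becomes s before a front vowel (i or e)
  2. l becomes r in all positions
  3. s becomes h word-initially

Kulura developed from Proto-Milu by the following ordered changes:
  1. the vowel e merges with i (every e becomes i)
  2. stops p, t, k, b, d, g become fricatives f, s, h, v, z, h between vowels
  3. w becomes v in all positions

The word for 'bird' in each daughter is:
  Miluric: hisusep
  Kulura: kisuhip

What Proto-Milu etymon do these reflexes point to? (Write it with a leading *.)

*kisukep

Position 5: Miluric has s, Kulura has h. Taking the neighbouring segments as reconstructed: Miluric s could go back to *k or *s; Kulura h could go back to *k or *g or *h — the one source consistent with every daughter is *k.
Position 1: Miluric has h, Kulura has k. Kulura preserves k here (none of its changes turn any other segment into k), so the proto-segment is *k.
Verify the candidate proto-form against each daughter:
Miluric: start from *kisukep.
  rule 1 (palatalisation): kisukep → sisusep
  rule 2: no change — sisusep
  rule 3 (debuccalisation): sisusep → hisusep
  ⇒ Miluric hisusep
Kulura: *kisukep
  kisukep → kisukip   [vowel merger]
  kisukip → kisuhip   [intervocalic lenition]
  kisuhip (rule 3 does not apply)
  giving Kulura kisuhip.
No other proto-form is consistent with every reflex, so the reconstruction is *kisukep.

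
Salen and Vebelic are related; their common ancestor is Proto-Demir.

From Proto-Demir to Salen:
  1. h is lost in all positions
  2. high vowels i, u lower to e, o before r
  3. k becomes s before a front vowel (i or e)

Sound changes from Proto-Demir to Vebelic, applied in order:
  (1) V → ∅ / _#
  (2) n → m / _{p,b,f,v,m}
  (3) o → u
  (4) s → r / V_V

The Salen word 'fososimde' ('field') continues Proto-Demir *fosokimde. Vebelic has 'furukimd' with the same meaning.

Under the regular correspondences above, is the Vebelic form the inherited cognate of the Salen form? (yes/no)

Derive the expected Vebelic reflex of *fosokimde:
Vebelic: *fosokimde > fosokimd > fusukimd > furukimd  (by apocope, vowel merger, rhotacism)
Vebelic 'furukimd' matches the regular reflex exactly, so the pair is cognate.

yes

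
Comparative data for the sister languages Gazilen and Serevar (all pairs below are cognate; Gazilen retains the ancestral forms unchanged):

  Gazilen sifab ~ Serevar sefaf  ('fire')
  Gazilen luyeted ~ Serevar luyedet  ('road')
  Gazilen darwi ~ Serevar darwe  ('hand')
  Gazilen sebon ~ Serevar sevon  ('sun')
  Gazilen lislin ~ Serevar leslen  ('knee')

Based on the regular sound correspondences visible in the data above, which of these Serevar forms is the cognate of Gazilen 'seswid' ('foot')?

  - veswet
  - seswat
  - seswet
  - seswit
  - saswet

seswet

lislin ~ leslen — Gazilen i corresponds to Serevar e after a consonant, before a consonant other than r, m, n, p, b, f, v.
luyeted ~ luyedet — Gazilen d corresponds to Serevar t word-finally.
Applying these to Gazilen 'seswid':
  seswid → seswed   (i→e after a consonant, before a consonant other than r, m, n, p, b, f, v)
  seswed → seswet   (d→t word-finally)
So the Serevar cognate is 'seswet'.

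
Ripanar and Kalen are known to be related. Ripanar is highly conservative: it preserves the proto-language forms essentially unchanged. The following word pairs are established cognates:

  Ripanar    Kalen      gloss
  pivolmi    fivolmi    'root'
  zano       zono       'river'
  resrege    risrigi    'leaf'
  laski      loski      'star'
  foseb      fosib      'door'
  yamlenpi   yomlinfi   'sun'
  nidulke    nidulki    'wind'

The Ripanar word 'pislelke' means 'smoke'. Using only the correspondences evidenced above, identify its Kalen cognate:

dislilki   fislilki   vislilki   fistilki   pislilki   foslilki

pivolmi ~ fivolmi — Ripanar p corresponds to Kalen f word-initially before a front vowel.
resrege ~ risrigi — Ripanar e corresponds to Kalen i after a consonant, before a consonant other than r, m, n, p, b, f, v.
resrege ~ risrigi, nidulke ~ nidulki — Ripanar e corresponds to Kalen i word-finally.
Applying these to Ripanar 'pislelke':
  pislelke → fislelke   (p→f word-initially before a front vowel)
  fislelke → fislilke   (e→i after a consonant, before a consonant other than r, m, n, p, b, f, v)
  fislilke → fislilki   (e→i word-finally)
So the Kalen cognate is 'fislilki'.

fislilki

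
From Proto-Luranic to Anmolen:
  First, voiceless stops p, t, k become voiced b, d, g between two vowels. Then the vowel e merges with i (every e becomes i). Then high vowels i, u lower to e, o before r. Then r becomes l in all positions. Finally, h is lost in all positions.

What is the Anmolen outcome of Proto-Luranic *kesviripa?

Anmolen: *kesviripa
  kesviripa → kesviriba   [intervocalic voicing]
  kesviriba → kisviriba   [vowel merger]
  kisviriba → kisveriba   [pre-rhotic lowering]
  kisveriba → kisveliba   [unconditioned shift]
  kisveliba (rule 5 does not apply)
  giving Anmolen kisveliba.

kisveliba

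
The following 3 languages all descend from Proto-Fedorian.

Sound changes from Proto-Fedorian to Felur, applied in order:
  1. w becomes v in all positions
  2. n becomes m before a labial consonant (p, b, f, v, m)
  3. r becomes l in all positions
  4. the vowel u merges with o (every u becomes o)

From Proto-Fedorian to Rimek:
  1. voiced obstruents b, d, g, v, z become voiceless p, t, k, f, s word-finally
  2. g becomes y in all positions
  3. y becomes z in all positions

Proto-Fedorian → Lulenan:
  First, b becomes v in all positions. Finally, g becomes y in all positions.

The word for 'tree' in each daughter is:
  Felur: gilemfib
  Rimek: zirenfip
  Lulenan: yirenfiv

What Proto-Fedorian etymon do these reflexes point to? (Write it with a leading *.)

*girenfib

Position 8: Felur has b, Rimek has p, Lulenan has v. Felur preserves b here (none of its changes turn any other segment into b), so the proto-segment is *b.
Position 5: Felur has m, Rimek has n, Lulenan has n. Rimek preserves n here (none of its changes turn any other segment into n), so the proto-segment is *n.
Verify the candidate proto-form against each daughter:
Felur: *girenfib
  girenfib (rule 1 does not apply)
  girenfib → giremfib   [nasal place assimilation]
  giremfib → gilemfib   [unconditioned shift]
  gilemfib (rule 4 does not apply)
  giving Felur gilemfib.
Rimek: *girenfib > girenfip > yirenfip > zirenfip  (by final devoicing, unconditioned shift, unconditioned shift)
Lulenan: *girenfib
  girenfib → girenfiv   [unconditioned shift]
  girenfiv → yirenfiv   [unconditioned shift]
  giving Lulenan yirenfiv.
No other proto-form is consistent with every reflex, so the reconstruction is *girenfib.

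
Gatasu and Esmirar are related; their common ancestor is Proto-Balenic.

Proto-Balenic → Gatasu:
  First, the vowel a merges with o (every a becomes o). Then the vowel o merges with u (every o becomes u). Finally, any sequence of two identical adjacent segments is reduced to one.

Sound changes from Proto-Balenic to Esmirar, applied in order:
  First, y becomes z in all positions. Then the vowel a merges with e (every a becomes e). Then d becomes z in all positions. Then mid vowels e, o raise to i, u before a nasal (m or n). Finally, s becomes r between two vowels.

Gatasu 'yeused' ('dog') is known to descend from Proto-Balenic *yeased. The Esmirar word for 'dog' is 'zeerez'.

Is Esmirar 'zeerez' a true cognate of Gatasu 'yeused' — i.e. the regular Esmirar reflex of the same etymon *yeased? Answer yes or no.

Derive the expected Esmirar reflex of *yeased:
Esmirar: *yeased > zeased > zeesed > zeesez > zeerez  (by unconditioned shift, vowel merger, unconditioned shift, rhotacism)
Esmirar 'zeerez' matches the regular reflex exactly, so the pair is cognate.

yes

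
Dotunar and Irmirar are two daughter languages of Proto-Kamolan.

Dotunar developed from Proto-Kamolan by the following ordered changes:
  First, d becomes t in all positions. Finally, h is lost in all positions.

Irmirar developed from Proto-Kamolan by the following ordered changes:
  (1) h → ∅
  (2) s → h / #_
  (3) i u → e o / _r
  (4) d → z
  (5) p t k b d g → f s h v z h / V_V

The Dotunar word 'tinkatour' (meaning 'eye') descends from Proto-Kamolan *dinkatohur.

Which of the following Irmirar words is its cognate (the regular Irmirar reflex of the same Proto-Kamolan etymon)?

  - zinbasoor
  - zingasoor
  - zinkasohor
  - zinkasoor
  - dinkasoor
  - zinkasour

Irmirar: *dinkatohur
  dinkatohur → dinkatour   [h-loss]
  dinkatour (rule 2 does not apply)
  dinkatour → dinkatoor   [pre-rhotic lowering]
  dinkatoor → zinkatoor   [unconditioned shift]
  zinkatoor → zinkasoor   [intervocalic lenition]
  giving Irmirar zinkasoor.
Among the options, 'zinkasoor' alone shows every Irmirar change applied in order.

zinkasoor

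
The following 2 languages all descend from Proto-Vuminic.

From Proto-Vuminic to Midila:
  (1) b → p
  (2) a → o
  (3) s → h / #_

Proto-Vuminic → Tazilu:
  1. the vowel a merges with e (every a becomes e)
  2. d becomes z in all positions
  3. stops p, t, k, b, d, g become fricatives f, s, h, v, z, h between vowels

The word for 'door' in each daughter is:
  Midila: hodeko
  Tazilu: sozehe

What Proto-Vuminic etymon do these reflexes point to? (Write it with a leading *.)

Position 5: Midila has k, Tazilu has h. Midila preserves k here (none of its changes turn any other segment into k), so the proto-segment is *k.
Position 3: Midila has d, Tazilu has z. Midila preserves d here (none of its changes turn any other segment into d), so the proto-segment is *d.
Position 1: Midila has h, Tazilu has s. Taking the neighbouring segments as reconstructed: Midila h could go back to *s or *h; Tazilu s can only go back to *s — the one source consistent with every daughter is *s.
Continuing position by position gives *sodeka; check it forward:
Midila: start from *sodeka.
  rule 1: no change — sodeka
  rule 2 (vowel merger): sodeka → sodeko
  rule 3 (debuccalisation): sodeko → hodeko
  ⇒ Midila hodeko
Tazilu: start from *sodeka.
  rule 1 (vowel merger): sodeka → sodeke
  rule 2 (unconditioned shift): sodeke → sozeke
  rule 3 (intervocalic lenition): sozeke → sozehe
  ⇒ Tazilu sozehe
No other proto-form is consistent with every reflex, so the reconstruction is *sodeka.

*sodeka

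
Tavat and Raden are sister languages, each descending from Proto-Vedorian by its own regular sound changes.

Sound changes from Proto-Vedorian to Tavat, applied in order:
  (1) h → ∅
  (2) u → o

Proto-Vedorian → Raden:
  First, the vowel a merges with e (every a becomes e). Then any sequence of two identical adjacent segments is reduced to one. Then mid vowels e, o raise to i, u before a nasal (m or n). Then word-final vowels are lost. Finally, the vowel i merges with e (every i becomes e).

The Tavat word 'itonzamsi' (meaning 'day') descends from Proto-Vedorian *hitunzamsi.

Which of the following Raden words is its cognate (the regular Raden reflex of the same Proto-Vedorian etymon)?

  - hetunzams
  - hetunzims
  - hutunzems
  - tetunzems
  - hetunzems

hetunzems

Raden: *hitunzamsi > hitunzemsi > hitunzimsi > hitunzims > hetunzems  (by vowel merger, pre-nasal raising, apocope, vowel merger)
Among the options, 'hetunzems' alone shows every Raden change applied in order.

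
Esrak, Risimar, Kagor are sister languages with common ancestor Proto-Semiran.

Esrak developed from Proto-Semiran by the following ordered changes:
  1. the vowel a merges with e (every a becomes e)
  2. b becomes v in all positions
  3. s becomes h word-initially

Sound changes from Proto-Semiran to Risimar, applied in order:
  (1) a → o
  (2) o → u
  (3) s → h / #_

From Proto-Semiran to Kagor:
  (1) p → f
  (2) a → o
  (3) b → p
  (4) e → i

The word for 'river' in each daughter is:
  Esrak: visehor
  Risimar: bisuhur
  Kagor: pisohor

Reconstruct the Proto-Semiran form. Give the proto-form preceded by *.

Position 4: Esrak has e, Risimar has u, Kagor has o. Taking the neighbouring segments as reconstructed: Esrak e could go back to *a or *e; Risimar u could go back to *a or *o or *u; Kagor o could go back to *a or *o — the one source consistent with every daughter is *a.
Position 6: Esrak has o, Risimar has u, Kagor has o. Esrak preserves o here (none of its changes turn any other segment into o), so the proto-segment is *o.
Verify the candidate proto-form against each daughter:
Esrak: *bisahor > bisehor > visehor  (by vowel merger, unconditioned shift)
Risimar: start from *bisahor.
  rule 1 (vowel merger): bisahor → bisohor
  rule 2 (vowel merger): bisohor → bisuhur
  rule 3: no change — bisuhur
  ⇒ Risimar bisuhur
Kagor: start from *bisahor.
  rule 1: no change — bisahor
  rule 2 (vowel merger): bisahor → bisohor
  rule 3 (unconditioned shift): bisohor → pisohor
  rule 4: no change — pisohor
  ⇒ Kagor pisohor
*bisahor is the unique common source.

*bisahor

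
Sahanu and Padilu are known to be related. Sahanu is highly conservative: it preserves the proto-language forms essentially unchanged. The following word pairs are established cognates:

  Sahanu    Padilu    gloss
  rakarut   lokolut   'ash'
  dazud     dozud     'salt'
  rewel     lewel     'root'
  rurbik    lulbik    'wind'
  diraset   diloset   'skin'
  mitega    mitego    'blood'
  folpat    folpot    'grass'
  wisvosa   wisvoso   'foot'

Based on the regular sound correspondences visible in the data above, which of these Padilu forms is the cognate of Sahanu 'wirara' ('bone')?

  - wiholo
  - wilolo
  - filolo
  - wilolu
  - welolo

wilolo

diraset ~ diloset — Sahanu r corresponds to Padilu l between vowels (before a back vowel).
rakarut ~ lokolut — Sahanu a corresponds to Padilu o after a consonant, before r.
mitega ~ mitego, wisvosa ~ wisvoso — Sahanu a corresponds to Padilu o word-finally.
Applying these to Sahanu 'wirara':
  wirara → wilara   (r→l between vowels (before a back vowel))
  wilara → wilora   (a→o after a consonant, before r)
  wilora → wilola   (r→l between vowels (before a back vowel))
  wilola → wilolo   (a→o word-finally)
So the Padilu cognate is 'wilolo'.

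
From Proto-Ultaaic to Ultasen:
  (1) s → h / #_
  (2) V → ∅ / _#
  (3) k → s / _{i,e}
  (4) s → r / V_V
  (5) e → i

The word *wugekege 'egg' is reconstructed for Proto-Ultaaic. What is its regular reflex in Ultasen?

Ultasen: *wugekege
  wugekege (rule 1 does not apply)
  wugekege → wugekeg   [apocope]
  wugekeg → wugeseg   [palatalisation]
  wugeseg → wugereg   [rhotacism]
  wugereg → wugirig   [vowel merger]
  giving Ultasen wugirig.

wugirig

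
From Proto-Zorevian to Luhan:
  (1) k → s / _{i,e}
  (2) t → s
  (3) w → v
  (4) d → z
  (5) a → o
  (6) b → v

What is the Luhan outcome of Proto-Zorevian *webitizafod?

Luhan: start from *webitizafod.
  rule 1: no change — webitizafod
  rule 2 (unconditioned shift): webitizafod → webisizafod
  rule 3 (unconditioned shift): webisizafod → vebisizafod
  rule 4 (unconditioned shift): vebisizafod → vebisizafoz
  rule 5 (vowel merger): vebisizafoz → vebisizofoz
  rule 6 (unconditioned shift): vebisizofoz → vevisizofoz
  ⇒ Luhan vevisizofoz

vevisizofoz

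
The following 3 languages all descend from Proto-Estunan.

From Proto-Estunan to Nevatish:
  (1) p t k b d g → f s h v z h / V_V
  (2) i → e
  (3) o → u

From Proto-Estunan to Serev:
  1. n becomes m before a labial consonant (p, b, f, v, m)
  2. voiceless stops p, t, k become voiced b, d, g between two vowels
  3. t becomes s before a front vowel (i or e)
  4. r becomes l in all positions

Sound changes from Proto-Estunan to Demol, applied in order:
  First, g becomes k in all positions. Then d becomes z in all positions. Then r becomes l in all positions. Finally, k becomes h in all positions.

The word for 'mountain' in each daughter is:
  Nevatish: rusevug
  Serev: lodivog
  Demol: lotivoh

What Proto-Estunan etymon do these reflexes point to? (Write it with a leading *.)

Position 3: Nevatish has s, Serev has d, Demol has t. Demol preserves t here (none of its changes turn any other segment into t), so the proto-segment is *t.
Position 2: Nevatish has u, Serev has o, Demol has o. Serev preserves o here (none of its changes turn any other segment into o), so the proto-segment is *o.
Position 7: Nevatish has g, Serev has g, Demol has h. Nevatish preserves g here (none of its changes turn any other segment into g), so the proto-segment is *g.
This points to *rotivog. Verify forward in each daughter:
Nevatish: start from *rotivog.
  rule 1 (intervocalic lenition): rotivog → rosivog
  rule 2 (vowel merger): rosivog → rosevog
  rule 3 (vowel merger): rosevog → rusevug
  ⇒ Nevatish rusevug
Serev: *rotivog > rodivog > lodivog  (by intervocalic voicing, unconditioned shift)
Demol: start from *rotivog.
  rule 1 (unconditioned shift): rotivog → rotivok
  rule 2: no change — rotivok
  rule 3 (unconditioned shift): rotivok → lotivok
  rule 4 (unconditioned shift): lotivok → lotivoh
  ⇒ Demol lotivoh
Only *rotivog yields all of Nevatish rusevug, Serev lodivog, Demol lotivoh.

*rotivog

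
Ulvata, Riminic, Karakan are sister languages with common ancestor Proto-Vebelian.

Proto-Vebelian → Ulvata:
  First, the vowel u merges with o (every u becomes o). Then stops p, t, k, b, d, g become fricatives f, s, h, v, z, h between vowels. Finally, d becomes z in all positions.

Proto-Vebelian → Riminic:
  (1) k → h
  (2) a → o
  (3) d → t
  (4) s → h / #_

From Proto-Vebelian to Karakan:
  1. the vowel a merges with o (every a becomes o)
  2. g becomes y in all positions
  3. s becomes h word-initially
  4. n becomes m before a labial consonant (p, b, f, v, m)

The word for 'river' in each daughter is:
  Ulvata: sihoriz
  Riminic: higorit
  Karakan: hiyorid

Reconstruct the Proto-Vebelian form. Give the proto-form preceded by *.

*sigorid

Position 7: Ulvata has z, Riminic has t, Karakan has d. Karakan preserves d here (none of its changes turn any other segment into d), so the proto-segment is *d.
Position 3: Ulvata has h, Riminic has g, Karakan has y. Riminic preserves g here (none of its changes turn any other segment into g), so the proto-segment is *g.
Verify the candidate proto-form against each daughter:
Ulvata: *sigorid > sihorid > sihoriz  (by intervocalic lenition, unconditioned shift)
Riminic: *sigorid > sigorit > higorit  (by unconditioned shift, debuccalisation)
Karakan: start from *sigorid.
  rule 1: no change — sigorid
  rule 2 (unconditioned shift): sigorid → siyorid
  rule 3 (debuccalisation): siyorid → hiyorid
  rule 4: no change — hiyorid
  ⇒ Karakan hiyorid
Only *sigorid yields all of Ulvata sihoriz, Riminic higorit, Karakan hiyorid.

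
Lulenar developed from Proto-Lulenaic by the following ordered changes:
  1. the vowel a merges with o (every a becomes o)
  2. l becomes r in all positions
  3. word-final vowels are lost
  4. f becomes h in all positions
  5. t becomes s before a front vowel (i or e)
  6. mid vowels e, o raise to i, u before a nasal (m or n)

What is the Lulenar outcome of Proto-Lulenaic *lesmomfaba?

resmumhob

Lulenar: *lesmomfaba
  lesmomfaba → lesmomfobo   [vowel merger]
  lesmomfobo → resmomfobo   [unconditioned shift]
  resmomfobo → resmomfob   [apocope]
  resmomfob → resmomhob   [unconditioned shift]
  resmomhob (rule 5 does not apply)
  resmomhob → resmumhob   [pre-nasal raising]
  giving Lulenar resmumhob.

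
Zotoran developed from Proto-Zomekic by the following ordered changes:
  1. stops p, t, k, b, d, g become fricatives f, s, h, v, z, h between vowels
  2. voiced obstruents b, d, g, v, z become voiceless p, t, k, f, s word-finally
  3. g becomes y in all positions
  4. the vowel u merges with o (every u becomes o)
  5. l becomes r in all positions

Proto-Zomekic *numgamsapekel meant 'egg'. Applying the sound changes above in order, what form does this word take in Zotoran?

nomyamsafeher

Zotoran: *numgamsapekel
  numgamsapekel → numgamsafehel   [intervocalic lenition]
  numgamsafehel (rule 2 does not apply)
  numgamsafehel → numyamsafehel   [unconditioned shift]
  numyamsafehel → nomyamsafehel   [vowel merger]
  nomyamsafehel → nomyamsafeher   [unconditioned shift]
  giving Zotoran nomyamsafeher.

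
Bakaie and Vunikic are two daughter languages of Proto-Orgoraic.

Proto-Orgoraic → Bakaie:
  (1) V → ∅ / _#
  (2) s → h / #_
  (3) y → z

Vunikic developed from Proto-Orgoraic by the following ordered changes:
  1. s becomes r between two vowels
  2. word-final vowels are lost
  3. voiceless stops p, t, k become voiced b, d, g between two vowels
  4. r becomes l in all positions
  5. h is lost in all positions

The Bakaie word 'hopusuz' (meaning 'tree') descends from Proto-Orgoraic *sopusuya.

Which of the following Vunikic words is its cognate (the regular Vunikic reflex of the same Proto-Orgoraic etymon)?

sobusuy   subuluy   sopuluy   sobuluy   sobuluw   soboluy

sobuluy

Vunikic: *sopusuya
  sopusuya → sopuruya   [rhotacism]
  sopuruya → sopuruy   [apocope]
  sopuruy → soburuy   [intervocalic voicing]
  soburuy → sobuluy   [unconditioned shift]
  sobuluy (rule 5 does not apply)
  giving Vunikic sobuluy.
Only 'sobuluy' matches the regular Vunikic development of *sopusuya.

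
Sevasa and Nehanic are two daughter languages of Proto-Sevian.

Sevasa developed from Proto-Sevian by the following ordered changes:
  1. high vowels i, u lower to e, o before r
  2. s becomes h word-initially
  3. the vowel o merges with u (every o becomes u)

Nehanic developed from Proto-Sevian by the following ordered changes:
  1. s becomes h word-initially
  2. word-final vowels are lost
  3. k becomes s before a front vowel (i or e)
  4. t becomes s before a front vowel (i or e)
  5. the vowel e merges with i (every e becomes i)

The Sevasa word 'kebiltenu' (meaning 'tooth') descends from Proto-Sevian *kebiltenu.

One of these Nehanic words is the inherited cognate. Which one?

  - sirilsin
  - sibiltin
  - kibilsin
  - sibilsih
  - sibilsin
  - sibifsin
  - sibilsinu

Nehanic: *kebiltenu
  kebiltenu (rule 1 does not apply)
  kebiltenu → kebilten   [apocope]
  kebilten → sebilten   [palatalisation]
  sebilten → sebilsen   [palatalisation]
  sebilsen → sibilsin   [vowel merger]
  giving Nehanic sibilsin.
Among the options, 'sibilsin' alone shows every Nehanic change applied in order.

sibilsin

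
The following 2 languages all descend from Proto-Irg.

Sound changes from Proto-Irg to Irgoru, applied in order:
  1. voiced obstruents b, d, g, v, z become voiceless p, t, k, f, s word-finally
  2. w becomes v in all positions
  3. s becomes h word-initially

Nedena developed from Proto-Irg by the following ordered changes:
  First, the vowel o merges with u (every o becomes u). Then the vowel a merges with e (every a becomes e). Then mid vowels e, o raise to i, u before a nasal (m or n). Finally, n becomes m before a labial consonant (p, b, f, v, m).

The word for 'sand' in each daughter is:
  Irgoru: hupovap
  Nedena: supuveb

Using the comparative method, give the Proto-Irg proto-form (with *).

*supovab

Position 6: Irgoru has a, Nedena has e. Irgoru preserves a here (none of its changes turn any other segment into a), so the proto-segment is *a.
Position 1: Irgoru has h, Nedena has s. Nedena preserves s here (none of its changes turn any other segment into s), so the proto-segment is *s.
Position 7: Irgoru has p, Nedena has b. Nedena preserves b here (none of its changes turn any other segment into b), so the proto-segment is *b.
This points to *supovab. Verify forward in each daughter:
Irgoru: *supovab
  supovab → supovap   [final devoicing]
  supovap (rule 2 does not apply)
  supovap → hupovap   [debuccalisation]
  giving Irgoru hupovap.
Nedena: start from *supovab.
  rule 1 (vowel merger): supovab → supuvab
  rule 2 (vowel merger): supuvab → supuveb
  rule 3: no change — supuveb
  rule 4: no change — supuveb
  ⇒ Nedena supuveb
No other proto-form is consistent with every reflex, so the reconstruction is *supovab.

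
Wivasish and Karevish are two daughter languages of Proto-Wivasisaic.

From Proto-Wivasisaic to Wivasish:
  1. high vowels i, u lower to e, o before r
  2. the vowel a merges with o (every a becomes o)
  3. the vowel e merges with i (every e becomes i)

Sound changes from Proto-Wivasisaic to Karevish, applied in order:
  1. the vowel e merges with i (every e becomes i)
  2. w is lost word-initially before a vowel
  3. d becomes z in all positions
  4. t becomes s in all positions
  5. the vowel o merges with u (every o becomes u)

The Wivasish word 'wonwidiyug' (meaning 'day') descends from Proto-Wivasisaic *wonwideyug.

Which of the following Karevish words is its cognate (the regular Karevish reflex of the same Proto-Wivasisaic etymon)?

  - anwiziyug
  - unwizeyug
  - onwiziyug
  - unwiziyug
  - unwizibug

unwiziyug

Karevish: *wonwideyug
  wonwideyug → wonwidiyug   [vowel merger]
  wonwidiyug → onwidiyug   [glide loss]
  onwidiyug → onwiziyug   [unconditioned shift]
  onwiziyug (rule 4 does not apply)
  onwiziyug → unwiziyug   [vowel merger]
  giving Karevish unwiziyug.
Only 'unwiziyug' matches the regular Karevish development of *wonwideyug.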